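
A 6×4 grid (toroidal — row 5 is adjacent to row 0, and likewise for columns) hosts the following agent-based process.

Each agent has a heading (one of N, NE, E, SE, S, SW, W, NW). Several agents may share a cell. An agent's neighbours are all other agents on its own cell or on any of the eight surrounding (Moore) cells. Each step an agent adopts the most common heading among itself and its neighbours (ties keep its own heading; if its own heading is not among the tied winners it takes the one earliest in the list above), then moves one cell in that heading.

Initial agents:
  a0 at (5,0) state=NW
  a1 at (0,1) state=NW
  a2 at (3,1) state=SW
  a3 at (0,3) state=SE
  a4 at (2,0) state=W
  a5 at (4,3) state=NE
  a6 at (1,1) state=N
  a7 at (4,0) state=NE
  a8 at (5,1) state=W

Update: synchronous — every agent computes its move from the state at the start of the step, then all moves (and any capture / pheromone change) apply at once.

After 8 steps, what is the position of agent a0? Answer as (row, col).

(3, 0)

t=1: a0@(4,3):NW a1@(5,0):NW a2@(4,0):SW a3@(1,0):SE a4@(2,3):W a5@(3,0):NE a6@(0,1):N a7@(3,1):NE a8@(4,0):NW
t=2: a0@(3,2):NW a1@(4,3):NW a2@(3,3):NW a3@(2,1):SE a4@(2,2):W a5@(2,1):NE a6@(5,1):N a7@(2,2):NE a8@(3,3):NW
t=3: a0@(2,1):NW a1@(3,2):NW a2@(2,2):NW a3@(1,2):NE a4@(1,1):NW a5@(1,2):NE a6@(4,1):N a7@(1,1):NW a8@(2,2):NW
t=4: a0@(1,0):NW a1@(2,1):NW a2@(1,1):NW a3@(0,1):NW a4@(0,0):NW a5@(0,1):NW a6@(3,1):N a7@(0,0):NW a8@(1,1):NW
t=5: a0@(0,3):NW a1@(1,0):NW a2@(0,0):NW a3@(5,0):NW a4@(5,3):NW a5@(5,0):NW a6@(2,1):N a7@(5,3):NW a8@(0,0):NW
t=6: a0@(5,2):NW a1@(0,3):NW a2@(5,3):NW a3@(4,3):NW a4@(4,2):NW a5@(4,3):NW a6@(1,1):N a7@(4,2):NW a8@(5,3):NW
t=7: a0@(4,1):NW a1@(5,2):NW a2@(4,2):NW a3@(3,2):NW a4@(3,1):NW a5@(3,2):NW a6@(0,1):N a7@(3,1):NW a8@(4,2):NW
t=8: a0@(3,0):NW a1@(4,1):NW a2@(3,1):NW a3@(2,1):NW a4@(2,0):NW a5@(2,1):NW a6@(5,1):N a7@(2,0):NW a8@(3,1):NW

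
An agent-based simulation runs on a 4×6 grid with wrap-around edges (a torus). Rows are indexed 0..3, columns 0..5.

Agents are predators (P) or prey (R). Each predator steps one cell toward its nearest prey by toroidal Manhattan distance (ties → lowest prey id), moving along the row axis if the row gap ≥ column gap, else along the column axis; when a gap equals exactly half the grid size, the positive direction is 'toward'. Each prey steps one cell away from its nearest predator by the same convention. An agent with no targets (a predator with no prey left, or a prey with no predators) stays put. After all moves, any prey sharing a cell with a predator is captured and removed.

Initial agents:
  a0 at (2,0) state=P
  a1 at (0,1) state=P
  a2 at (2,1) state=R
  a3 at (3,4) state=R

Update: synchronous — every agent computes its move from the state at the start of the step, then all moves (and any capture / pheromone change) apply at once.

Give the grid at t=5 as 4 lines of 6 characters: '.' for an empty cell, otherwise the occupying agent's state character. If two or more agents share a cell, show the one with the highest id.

......
......
R...PP
.R....

t=1: a0@(2,1):P a1@(1,1):P a2@(2,2):R a3@(3,3):R
t=2: a0@(2,2):P a1@(2,1):P a2@(2,3):R a3@(3,4):R
t=3: a0@(2,3):P a1@(2,2):P a2@(2,4):R a3@(3,5):R
t=4: a0@(2,4):P a1@(2,3):P a2@(2,5):R a3@(3,0):R
t=5: a0@(2,5):P a1@(2,4):P a2@(2,0):R a3@(3,1):R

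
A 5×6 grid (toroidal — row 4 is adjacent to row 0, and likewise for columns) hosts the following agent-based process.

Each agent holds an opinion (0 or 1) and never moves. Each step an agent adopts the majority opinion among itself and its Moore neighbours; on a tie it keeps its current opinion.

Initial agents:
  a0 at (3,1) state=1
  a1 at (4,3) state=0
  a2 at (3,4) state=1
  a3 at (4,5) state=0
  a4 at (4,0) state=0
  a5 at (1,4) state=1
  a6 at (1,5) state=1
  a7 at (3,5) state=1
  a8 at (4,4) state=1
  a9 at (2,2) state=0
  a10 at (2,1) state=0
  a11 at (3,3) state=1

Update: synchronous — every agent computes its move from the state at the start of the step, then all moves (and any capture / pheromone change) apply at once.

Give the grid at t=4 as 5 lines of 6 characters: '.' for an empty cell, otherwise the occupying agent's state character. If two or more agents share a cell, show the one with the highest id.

t=1: a0@(3,1):0 a1@(4,3):1 a2@(3,4):1 a3@(4,5):1 a4@(4,0):0 a5@(1,4):1 a6@(1,5):1 a7@(3,5):1 a8@(4,4):1 a9@(2,2):0 a10@(2,1):0 a11@(3,3):1
t=2: (unchanged — steady state)

......
....11
.00...
.0.111
0..111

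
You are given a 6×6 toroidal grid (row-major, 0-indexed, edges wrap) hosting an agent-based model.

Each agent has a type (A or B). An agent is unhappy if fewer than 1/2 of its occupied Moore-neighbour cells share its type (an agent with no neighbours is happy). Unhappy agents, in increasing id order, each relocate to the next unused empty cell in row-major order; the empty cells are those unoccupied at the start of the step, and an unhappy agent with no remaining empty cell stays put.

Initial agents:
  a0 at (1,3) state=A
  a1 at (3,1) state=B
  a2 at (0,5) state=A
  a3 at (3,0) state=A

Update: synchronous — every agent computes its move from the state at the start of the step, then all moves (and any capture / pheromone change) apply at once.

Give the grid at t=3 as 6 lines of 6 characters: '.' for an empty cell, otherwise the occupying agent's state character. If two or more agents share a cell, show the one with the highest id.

B..AA.
...A..
......
......
......
......

t=1: a0@(1,3):A a1@(0,0):B a2@(0,5):A a3@(0,1):A
t=2: a0@(1,3):A a1@(0,2):B a2@(0,3):A a3@(0,4):A
t=3: a0@(1,3):A a1@(0,0):B a2@(0,3):A a3@(0,4):A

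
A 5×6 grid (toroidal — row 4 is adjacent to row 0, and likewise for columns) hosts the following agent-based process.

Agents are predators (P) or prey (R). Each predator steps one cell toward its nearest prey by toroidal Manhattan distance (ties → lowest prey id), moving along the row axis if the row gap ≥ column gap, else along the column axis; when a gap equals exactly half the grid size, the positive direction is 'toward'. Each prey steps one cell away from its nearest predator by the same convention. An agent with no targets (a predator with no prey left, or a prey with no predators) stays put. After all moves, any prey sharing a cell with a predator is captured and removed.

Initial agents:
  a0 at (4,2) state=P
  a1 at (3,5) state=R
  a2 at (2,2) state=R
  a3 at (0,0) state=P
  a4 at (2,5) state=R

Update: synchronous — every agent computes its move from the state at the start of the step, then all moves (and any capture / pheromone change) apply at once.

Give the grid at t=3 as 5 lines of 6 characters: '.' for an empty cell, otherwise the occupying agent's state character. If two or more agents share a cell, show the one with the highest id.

.....R
..P..R
P.....
......
..R...

t=1: a0@(3,2):P a1@(2,5):R a2@(1,2):R a3@(4,0):P a4@(3,5):R
t=2: a0@(2,2):P a1@(1,5):R a2@(0,2):R a3@(3,0):P a4@(2,5):R
t=3: a0@(1,2):P a1@(0,5):R a2@(4,2):R a3@(2,0):P a4@(1,5):R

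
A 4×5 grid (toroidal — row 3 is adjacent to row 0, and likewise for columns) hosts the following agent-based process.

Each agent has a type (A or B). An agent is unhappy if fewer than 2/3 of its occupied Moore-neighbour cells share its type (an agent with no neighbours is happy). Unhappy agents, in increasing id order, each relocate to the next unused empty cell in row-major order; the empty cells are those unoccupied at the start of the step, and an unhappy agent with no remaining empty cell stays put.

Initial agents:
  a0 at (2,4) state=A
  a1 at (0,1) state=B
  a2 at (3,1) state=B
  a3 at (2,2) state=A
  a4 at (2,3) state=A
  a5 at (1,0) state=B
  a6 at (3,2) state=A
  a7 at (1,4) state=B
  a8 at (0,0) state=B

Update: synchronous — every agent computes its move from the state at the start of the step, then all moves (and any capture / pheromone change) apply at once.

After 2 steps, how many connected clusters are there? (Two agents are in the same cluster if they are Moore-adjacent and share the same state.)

3

t=1: a0@(0,2):A a1@(0,1):B a2@(0,3):B a3@(2,2):A a4@(2,3):A a5@(1,0):B a6@(0,4):A a7@(1,1):B a8@(0,0):B
t=2: a0@(1,2):A a1@(0,1):B a2@(1,3):B a3@(1,4):A a4@(2,3):A a5@(1,0):B a6@(2,0):A a7@(2,1):B a8@(0,0):B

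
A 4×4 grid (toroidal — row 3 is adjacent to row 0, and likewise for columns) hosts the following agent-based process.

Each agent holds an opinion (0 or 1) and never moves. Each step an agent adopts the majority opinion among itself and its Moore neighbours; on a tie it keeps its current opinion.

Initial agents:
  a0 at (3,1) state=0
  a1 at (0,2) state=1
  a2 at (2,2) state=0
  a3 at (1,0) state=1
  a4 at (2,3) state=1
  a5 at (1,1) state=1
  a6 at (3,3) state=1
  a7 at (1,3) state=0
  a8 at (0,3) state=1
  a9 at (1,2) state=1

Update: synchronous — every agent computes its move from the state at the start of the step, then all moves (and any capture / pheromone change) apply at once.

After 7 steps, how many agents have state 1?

t=1: a0@(3,1):0 a1@(0,2):1 a2@(2,2):1 a3@(1,0):1 a4@(2,3):1 a5@(1,1):1 a6@(3,3):1 a7@(1,3):1 a8@(0,3):1 a9@(1,2):1
t=2: a0@(3,1):1 a1@(0,2):1 a2@(2,2):1 a3@(1,0):1 a4@(2,3):1 a5@(1,1):1 a6@(3,3):1 a7@(1,3):1 a8@(0,3):1 a9@(1,2):1
t=3: (unchanged — steady state)

10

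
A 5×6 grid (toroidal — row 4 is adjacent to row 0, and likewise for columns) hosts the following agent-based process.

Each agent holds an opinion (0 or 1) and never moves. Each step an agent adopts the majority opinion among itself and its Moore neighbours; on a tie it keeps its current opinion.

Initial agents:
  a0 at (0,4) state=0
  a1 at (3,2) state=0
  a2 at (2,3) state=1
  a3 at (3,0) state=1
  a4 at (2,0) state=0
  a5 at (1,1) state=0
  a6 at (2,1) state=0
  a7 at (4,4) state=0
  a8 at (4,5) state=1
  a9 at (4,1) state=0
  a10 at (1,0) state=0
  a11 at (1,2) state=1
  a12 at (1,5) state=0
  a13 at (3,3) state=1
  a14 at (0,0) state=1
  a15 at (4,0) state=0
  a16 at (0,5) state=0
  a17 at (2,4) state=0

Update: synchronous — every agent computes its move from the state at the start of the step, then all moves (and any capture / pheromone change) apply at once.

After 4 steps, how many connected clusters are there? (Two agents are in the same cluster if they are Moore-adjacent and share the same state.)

t=1: a0@(0,4):0 a1@(3,2):0 a2@(2,3):1 a3@(3,0):0 a4@(2,0):0 a5@(1,1):0 a6@(2,1):0 a7@(4,4):0 a8@(4,5):0 a9@(4,1):0 a10@(1,0):0 a11@(1,2):1 a12@(1,5):0 a13@(3,3):0 a14@(0,0):0 a15@(4,0):0 a16@(0,5):0 a17@(2,4):0
t=2: a0@(0,4):0 a1@(3,2):0 a2@(2,3):0 a3@(3,0):0 a4@(2,0):0 a5@(1,1):0 a6@(2,1):0 a7@(4,4):0 a8@(4,5):0 a9@(4,1):0 a10@(1,0):0 a11@(1,2):1 a12@(1,5):0 a13@(3,3):0 a14@(0,0):0 a15@(4,0):0 a16@(0,5):0 a17@(2,4):0
t=3: a0@(0,4):0 a1@(3,2):0 a2@(2,3):0 a3@(3,0):0 a4@(2,0):0 a5@(1,1):0 a6@(2,1):0 a7@(4,4):0 a8@(4,5):0 a9@(4,1):0 a10@(1,0):0 a11@(1,2):0 a12@(1,5):0 a13@(3,3):0 a14@(0,0):0 a15@(4,0):0 a16@(0,5):0 a17@(2,4):0
t=4: (unchanged — steady state)

1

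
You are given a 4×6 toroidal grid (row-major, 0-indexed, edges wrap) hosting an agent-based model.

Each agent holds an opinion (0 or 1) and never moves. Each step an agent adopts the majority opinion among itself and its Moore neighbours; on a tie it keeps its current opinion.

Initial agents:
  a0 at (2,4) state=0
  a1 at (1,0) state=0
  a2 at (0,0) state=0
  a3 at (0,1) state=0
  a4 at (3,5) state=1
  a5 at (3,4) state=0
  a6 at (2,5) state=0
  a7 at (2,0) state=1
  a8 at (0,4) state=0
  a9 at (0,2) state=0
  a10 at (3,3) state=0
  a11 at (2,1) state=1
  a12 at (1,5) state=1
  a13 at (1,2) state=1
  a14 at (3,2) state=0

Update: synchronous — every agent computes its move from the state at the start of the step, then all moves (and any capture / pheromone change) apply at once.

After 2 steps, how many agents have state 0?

13

t=1: a0@(2,4):0 a1@(1,0):0 a2@(0,0):0 a3@(0,1):0 a4@(3,5):0 a5@(3,4):0 a6@(2,5):0 a7@(2,0):1 a8@(0,4):0 a9@(0,2):0 a10@(3,3):0 a11@(2,1):1 a12@(1,5):0 a13@(1,2):1 a14@(3,2):0
t=2: a0@(2,4):0 a1@(1,0):0 a2@(0,0):0 a3@(0,1):0 a4@(3,5):0 a5@(3,4):0 a6@(2,5):0 a7@(2,0):0 a8@(0,4):0 a9@(0,2):0 a10@(3,3):0 a11@(2,1):1 a12@(1,5):0 a13@(1,2):1 a14@(3,2):0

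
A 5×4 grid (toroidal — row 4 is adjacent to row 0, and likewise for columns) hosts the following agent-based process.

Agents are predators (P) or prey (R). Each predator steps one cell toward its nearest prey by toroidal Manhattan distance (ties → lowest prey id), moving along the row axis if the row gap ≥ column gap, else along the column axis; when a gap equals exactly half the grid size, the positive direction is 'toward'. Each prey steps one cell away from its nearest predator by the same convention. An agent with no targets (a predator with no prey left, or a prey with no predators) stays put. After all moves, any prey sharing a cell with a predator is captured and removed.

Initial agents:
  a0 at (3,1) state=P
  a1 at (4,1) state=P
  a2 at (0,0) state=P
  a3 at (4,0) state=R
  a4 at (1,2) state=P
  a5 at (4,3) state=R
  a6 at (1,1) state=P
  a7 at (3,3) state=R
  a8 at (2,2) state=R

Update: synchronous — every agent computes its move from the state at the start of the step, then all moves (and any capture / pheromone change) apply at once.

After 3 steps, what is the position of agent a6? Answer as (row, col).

(3, 1)

t=1: a0@(4,1):P a1@(4,0):P a2@(4,0):P a3@(4,3):R a4@(2,2):P a5@(4,2):R a6@(2,1):P a7@(3,2):R a8@(3,2):R
t=2: a0@(4,2):P a1@(4,3):P a2@(4,3):P a4@(3,2):P a6@(3,1):P
t=3: (unchanged — steady state)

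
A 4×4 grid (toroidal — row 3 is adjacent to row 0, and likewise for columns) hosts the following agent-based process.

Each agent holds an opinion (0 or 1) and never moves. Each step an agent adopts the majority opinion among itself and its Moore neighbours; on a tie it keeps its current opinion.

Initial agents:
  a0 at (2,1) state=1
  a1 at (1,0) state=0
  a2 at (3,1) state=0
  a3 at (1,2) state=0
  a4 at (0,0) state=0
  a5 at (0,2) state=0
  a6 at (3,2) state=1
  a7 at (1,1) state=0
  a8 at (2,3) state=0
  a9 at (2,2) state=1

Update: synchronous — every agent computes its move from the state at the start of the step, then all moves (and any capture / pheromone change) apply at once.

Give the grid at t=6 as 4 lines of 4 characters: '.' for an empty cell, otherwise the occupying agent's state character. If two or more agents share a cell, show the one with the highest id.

0.0.
000.
.000
.00.

t=1: a0@(2,1):0 a1@(1,0):0 a2@(3,1):0 a3@(1,2):0 a4@(0,0):0 a5@(0,2):0 a6@(3,2):1 a7@(1,1):0 a8@(2,3):0 a9@(2,2):0
t=2: a0@(2,1):0 a1@(1,0):0 a2@(3,1):0 a3@(1,2):0 a4@(0,0):0 a5@(0,2):0 a6@(3,2):0 a7@(1,1):0 a8@(2,3):0 a9@(2,2):0
t=3: (unchanged — steady state)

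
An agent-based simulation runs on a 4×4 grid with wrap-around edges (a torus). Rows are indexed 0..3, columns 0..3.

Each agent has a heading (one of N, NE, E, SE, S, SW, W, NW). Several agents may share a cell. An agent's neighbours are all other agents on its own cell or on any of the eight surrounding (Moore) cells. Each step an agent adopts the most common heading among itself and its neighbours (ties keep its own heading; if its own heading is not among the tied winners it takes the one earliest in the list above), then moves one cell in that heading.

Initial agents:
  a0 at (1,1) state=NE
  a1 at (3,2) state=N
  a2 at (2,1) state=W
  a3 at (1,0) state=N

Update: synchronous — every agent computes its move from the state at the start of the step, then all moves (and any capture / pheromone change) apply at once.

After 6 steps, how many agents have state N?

4

t=1: a0@(0,2):NE a1@(2,2):N a2@(1,1):N a3@(0,0):N
t=2: a0@(3,3):NE a1@(1,2):N a2@(0,1):N a3@(3,0):N
t=3: a0@(2,0):NE a1@(0,2):N a2@(3,1):N a3@(2,0):N
t=4: a0@(1,0):N a1@(3,2):N a2@(2,1):N a3@(1,0):N
t=5: a0@(0,0):N a1@(2,2):N a2@(1,1):N a3@(0,0):N
t=6: a0@(3,0):N a1@(1,2):N a2@(0,1):N a3@(3,0):N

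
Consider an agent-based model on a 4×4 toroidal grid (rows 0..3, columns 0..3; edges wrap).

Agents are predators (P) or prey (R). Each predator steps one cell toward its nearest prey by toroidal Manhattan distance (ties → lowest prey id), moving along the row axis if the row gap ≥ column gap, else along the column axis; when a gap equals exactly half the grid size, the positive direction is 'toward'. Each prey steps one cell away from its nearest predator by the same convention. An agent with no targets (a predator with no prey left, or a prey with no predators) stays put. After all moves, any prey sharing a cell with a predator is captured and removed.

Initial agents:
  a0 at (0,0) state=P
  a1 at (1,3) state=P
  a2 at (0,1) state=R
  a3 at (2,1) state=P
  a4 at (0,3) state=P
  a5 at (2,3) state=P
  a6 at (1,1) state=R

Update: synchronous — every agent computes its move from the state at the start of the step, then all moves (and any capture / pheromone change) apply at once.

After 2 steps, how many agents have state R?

t=1: a0@(0,1):P a1@(1,0):P a2@(0,2):R a3@(1,1):P a4@(0,0):P a5@(2,0):P
t=2: a0@(0,2):P a1@(1,1):P a2@(0,3):R a3@(0,1):P a4@(0,1):P a5@(3,0):P

1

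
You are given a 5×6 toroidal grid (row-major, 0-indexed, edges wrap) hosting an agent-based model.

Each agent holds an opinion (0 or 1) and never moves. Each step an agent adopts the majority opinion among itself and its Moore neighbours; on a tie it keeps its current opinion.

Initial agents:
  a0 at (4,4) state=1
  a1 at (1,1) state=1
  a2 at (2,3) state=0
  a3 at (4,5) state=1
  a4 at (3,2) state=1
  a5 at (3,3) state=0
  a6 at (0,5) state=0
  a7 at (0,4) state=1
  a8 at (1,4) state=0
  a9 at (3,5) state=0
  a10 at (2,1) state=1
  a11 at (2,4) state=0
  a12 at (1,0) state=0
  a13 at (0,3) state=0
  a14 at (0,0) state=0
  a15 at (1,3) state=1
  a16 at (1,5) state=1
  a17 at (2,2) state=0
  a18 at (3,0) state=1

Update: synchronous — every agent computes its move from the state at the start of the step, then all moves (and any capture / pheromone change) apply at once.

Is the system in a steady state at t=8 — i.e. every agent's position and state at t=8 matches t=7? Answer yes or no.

t=1: a0@(4,4):0 a1@(1,1):0 a2@(2,3):0 a3@(4,5):1 a4@(3,2):0 a5@(3,3):0 a6@(0,5):0 a7@(0,4):1 a8@(1,4):0 a9@(3,5):1 a10@(2,1):1 a11@(2,4):0 a12@(1,0):0 a13@(0,3):1 a14@(0,0):0 a15@(1,3):0 a16@(1,5):0 a17@(2,2):1 a18@(3,0):1
t=2: a0@(4,4):1 a1@(1,1):0 a2@(2,3):0 a3@(4,5):1 a4@(3,2):0 a5@(3,3):0 a6@(0,5):0 a7@(0,4):0 a8@(1,4):0 a9@(3,5):1 a10@(2,1):1 a11@(2,4):0 a12@(1,0):0 a13@(0,3):0 a14@(0,0):0 a15@(1,3):0 a16@(1,5):0 a17@(2,2):0 a18@(3,0):1
t=3: a0@(4,4):0 a1@(1,1):0 a2@(2,3):0 a3@(4,5):1 a4@(3,2):0 a5@(3,3):0 a6@(0,5):0 a7@(0,4):0 a8@(1,4):0 a9@(3,5):1 a10@(2,1):0 a11@(2,4):0 a12@(1,0):0 a13@(0,3):0 a14@(0,0):0 a15@(1,3):0 a16@(1,5):0 a17@(2,2):0 a18@(3,0):1
t=4: a0@(4,4):0 a1@(1,1):0 a2@(2,3):0 a3@(4,5):0 a4@(3,2):0 a5@(3,3):0 a6@(0,5):0 a7@(0,4):0 a8@(1,4):0 a9@(3,5):1 a10@(2,1):0 a11@(2,4):0 a12@(1,0):0 a13@(0,3):0 a14@(0,0):0 a15@(1,3):0 a16@(1,5):0 a17@(2,2):0 a18@(3,0):1
t=5: a0@(4,4):0 a1@(1,1):0 a2@(2,3):0 a3@(4,5):0 a4@(3,2):0 a5@(3,3):0 a6@(0,5):0 a7@(0,4):0 a8@(1,4):0 a9@(3,5):0 a10@(2,1):0 a11@(2,4):0 a12@(1,0):0 a13@(0,3):0 a14@(0,0):0 a15@(1,3):0 a16@(1,5):0 a17@(2,2):0 a18@(3,0):1
t=6: a0@(4,4):0 a1@(1,1):0 a2@(2,3):0 a3@(4,5):0 a4@(3,2):0 a5@(3,3):0 a6@(0,5):0 a7@(0,4):0 a8@(1,4):0 a9@(3,5):0 a10@(2,1):0 a11@(2,4):0 a12@(1,0):0 a13@(0,3):0 a14@(0,0):0 a15@(1,3):0 a16@(1,5):0 a17@(2,2):0 a18@(3,0):0
t=7: (unchanged — steady state)

yes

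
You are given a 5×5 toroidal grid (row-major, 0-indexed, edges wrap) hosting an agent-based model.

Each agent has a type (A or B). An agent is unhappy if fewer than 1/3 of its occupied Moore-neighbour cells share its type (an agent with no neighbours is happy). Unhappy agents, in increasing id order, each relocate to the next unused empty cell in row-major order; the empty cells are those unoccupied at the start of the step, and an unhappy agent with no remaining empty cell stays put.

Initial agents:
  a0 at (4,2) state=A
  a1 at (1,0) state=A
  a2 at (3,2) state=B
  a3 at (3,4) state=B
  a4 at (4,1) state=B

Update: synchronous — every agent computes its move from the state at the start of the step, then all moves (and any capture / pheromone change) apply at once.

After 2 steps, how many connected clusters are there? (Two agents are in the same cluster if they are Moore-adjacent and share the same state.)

t=1: a0@(0,0):A a1@(1,0):A a2@(3,2):B a3@(3,4):B a4@(4,1):B
t=2: (unchanged — steady state)

3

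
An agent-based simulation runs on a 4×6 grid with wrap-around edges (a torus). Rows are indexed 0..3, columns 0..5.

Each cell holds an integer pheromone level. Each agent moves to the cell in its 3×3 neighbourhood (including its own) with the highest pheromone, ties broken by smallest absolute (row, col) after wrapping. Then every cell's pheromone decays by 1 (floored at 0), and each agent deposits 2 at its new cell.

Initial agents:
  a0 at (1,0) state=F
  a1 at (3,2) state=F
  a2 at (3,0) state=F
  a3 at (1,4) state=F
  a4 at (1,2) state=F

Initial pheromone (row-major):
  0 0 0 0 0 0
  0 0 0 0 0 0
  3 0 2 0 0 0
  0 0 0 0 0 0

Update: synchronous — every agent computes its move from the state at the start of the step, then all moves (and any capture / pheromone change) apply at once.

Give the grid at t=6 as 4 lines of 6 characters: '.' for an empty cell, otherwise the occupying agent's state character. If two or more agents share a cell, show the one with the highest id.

t=1: a0@(2,0) a1@(2,2) a2@(2,0) a3@(0,3) a4@(2,2) | pheromone: 0 0 0 2 0 0 / 0 0 0 0 0 0 / 6 0 5 0 0 0 / 0 0 0 0 0 0
t=2: a0@(2,0) a1@(2,2) a2@(2,0) a3@(0,3) a4@(2,2) | pheromone: 0 0 0 3 0 0 / 0 0 0 0 0 0 / 9 0 8 0 0 0 / 0 0 0 0 0 0
t=3: a0@(2,0) a1@(2,2) a2@(2,0) a3@(0,3) a4@(2,2) | pheromone: 0 0 0 4 0 0 / 0 0 0 0 0 0 / 12 0 11 0 0 0 / 0 0 0 0 0 0
t=4: a0@(2,0) a1@(2,2) a2@(2,0) a3@(0,3) a4@(2,2) | pheromone: 0 0 0 5 0 0 / 0 0 0 0 0 0 / 15 0 14 0 0 0 / 0 0 0 0 0 0
t=5: a0@(2,0) a1@(2,2) a2@(2,0) a3@(0,3) a4@(2,2) | pheromone: 0 0 0 6 0 0 / 0 0 0 0 0 0 / 18 0 17 0 0 0 / 0 0 0 0 0 0
t=6: a0@(2,0) a1@(2,2) a2@(2,0) a3@(0,3) a4@(2,2) | pheromone: 0 0 0 7 0 0 / 0 0 0 0 0 0 / 21 0 20 0 0 0 / 0 0 0 0 0 0

...F..
......
F.F...
......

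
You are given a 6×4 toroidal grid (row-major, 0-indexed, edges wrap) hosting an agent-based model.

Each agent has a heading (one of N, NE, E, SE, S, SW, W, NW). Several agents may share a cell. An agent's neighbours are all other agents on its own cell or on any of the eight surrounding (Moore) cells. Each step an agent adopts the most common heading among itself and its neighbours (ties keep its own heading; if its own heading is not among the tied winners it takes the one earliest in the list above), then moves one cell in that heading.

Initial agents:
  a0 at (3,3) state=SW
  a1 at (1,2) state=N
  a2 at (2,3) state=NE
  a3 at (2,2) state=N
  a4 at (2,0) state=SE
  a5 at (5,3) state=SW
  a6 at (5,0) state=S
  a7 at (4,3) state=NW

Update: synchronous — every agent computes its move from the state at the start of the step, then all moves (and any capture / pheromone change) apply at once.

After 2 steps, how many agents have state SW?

2

t=1: a0@(4,2):SW a1@(0,2):N a2@(1,3):N a3@(1,2):N a4@(3,1):SE a5@(0,2):SW a6@(0,0):S a7@(5,2):SW
t=2: a0@(5,1):SW a1@(5,2):N a2@(0,3):N a3@(0,2):N a4@(4,2):SE a5@(5,2):N a6@(1,0):S a7@(0,1):SW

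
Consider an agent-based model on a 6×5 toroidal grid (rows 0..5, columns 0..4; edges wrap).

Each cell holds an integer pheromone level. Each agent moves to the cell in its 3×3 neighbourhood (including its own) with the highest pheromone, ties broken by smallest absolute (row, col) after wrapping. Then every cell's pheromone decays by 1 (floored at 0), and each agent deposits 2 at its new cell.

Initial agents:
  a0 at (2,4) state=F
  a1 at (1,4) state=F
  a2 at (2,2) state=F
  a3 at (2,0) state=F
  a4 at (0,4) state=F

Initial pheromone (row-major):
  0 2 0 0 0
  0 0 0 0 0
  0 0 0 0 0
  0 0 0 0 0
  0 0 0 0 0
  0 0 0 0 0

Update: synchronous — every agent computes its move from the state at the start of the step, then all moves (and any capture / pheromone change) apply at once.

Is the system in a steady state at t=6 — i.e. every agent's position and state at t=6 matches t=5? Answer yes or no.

t=1: a0@(1,0) a1@(0,0) a2@(1,1) a3@(1,0) a4@(0,0) | pheromone: 4 1 0 0 0 / 4 2 0 0 0 / 0 0 0 0 0 / 0 0 0 0 0 / 0 0 0 0 0 / 0 0 0 0 0
t=2: a0@(0,0) a1@(0,0) a2@(0,0) a3@(0,0) a4@(0,0) | pheromone: 13 0 0 0 0 / 3 1 0 0 0 / 0 0 0 0 0 / 0 0 0 0 0 / 0 0 0 0 0 / 0 0 0 0 0
t=3: a0@(0,0) a1@(0,0) a2@(0,0) a3@(0,0) a4@(0,0) | pheromone: 22 0 0 0 0 / 2 0 0 0 0 / 0 0 0 0 0 / 0 0 0 0 0 / 0 0 0 0 0 / 0 0 0 0 0
t=4: a0@(0,0) a1@(0,0) a2@(0,0) a3@(0,0) a4@(0,0) | pheromone: 31 0 0 0 0 / 1 0 0 0 0 / 0 0 0 0 0 / 0 0 0 0 0 / 0 0 0 0 0 / 0 0 0 0 0
t=5: a0@(0,0) a1@(0,0) a2@(0,0) a3@(0,0) a4@(0,0) | pheromone: 40 0 0 0 0 / 0 0 0 0 0 / 0 0 0 0 0 / 0 0 0 0 0 / 0 0 0 0 0 / 0 0 0 0 0
t=6: a0@(0,0) a1@(0,0) a2@(0,0) a3@(0,0) a4@(0,0) | pheromone: 49 0 0 0 0 / 0 0 0 0 0 / 0 0 0 0 0 / 0 0 0 0 0 / 0 0 0 0 0 / 0 0 0 0 0

yes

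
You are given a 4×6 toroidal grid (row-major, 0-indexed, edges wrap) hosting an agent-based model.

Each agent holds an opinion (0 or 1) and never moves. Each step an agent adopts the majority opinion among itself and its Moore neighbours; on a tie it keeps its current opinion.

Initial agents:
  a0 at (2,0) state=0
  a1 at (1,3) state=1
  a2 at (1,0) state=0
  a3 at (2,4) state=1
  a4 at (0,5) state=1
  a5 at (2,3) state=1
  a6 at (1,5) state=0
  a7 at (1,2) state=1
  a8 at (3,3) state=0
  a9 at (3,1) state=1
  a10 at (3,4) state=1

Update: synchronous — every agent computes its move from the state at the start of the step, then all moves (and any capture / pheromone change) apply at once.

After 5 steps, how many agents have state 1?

8

t=1: a0@(2,0):0 a1@(1,3):1 a2@(1,0):0 a3@(2,4):1 a4@(0,5):1 a5@(2,3):1 a6@(1,5):0 a7@(1,2):1 a8@(3,3):1 a9@(3,1):1 a10@(3,4):1
t=2: (unchanged — steady state)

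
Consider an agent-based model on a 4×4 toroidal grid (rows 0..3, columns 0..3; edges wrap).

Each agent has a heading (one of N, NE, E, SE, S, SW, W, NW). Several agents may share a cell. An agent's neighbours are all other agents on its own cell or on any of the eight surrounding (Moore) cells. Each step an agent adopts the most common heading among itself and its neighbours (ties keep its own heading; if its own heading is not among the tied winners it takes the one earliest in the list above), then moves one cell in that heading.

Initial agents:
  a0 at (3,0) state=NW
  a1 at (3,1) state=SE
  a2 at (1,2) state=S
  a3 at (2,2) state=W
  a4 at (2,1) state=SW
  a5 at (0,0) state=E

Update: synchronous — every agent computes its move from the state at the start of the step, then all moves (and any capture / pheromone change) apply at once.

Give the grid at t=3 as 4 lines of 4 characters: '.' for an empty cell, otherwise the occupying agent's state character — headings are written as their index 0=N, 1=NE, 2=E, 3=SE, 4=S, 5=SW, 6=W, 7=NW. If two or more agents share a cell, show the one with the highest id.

.742
..5.
3..6
....

t=1: a0@(2,3):NW a1@(0,2):SE a2@(2,2):S a3@(2,1):W a4@(3,0):SW a5@(0,1):E
t=2: a0@(1,2):NW a1@(1,3):SE a2@(3,2):S a3@(2,0):W a4@(0,3):SW a5@(0,2):E
t=3: a0@(0,1):NW a1@(2,0):SE a2@(0,2):S a3@(2,3):W a4@(1,2):SW a5@(0,3):E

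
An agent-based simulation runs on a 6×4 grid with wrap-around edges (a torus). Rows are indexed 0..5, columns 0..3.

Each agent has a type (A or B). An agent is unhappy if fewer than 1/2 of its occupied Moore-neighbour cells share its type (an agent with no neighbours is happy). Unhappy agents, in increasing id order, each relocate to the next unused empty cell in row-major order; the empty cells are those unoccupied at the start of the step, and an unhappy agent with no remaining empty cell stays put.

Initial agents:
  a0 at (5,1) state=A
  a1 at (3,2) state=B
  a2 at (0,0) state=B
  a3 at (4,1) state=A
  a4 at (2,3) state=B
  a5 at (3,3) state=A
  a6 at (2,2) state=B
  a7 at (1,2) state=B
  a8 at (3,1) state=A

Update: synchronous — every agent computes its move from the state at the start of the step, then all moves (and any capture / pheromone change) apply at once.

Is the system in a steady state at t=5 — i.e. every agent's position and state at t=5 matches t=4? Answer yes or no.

t=1: a0@(5,1):A a1@(0,1):B a2@(0,2):B a3@(4,1):A a4@(2,3):B a5@(0,3):A a6@(2,2):B a7@(1,2):B a8@(1,0):A
t=2: a0@(0,0):A a1@(0,1):B a2@(0,2):B a3@(4,1):A a4@(2,3):B a5@(1,1):A a6@(2,2):B a7@(1,2):B a8@(1,3):A
t=3: a0@(0,0):A a1@(0,1):B a2@(0,2):B a3@(4,1):A a4@(2,3):B a5@(0,3):A a6@(2,2):B a7@(1,2):B a8@(1,0):A
t=4: (unchanged — steady state)

yes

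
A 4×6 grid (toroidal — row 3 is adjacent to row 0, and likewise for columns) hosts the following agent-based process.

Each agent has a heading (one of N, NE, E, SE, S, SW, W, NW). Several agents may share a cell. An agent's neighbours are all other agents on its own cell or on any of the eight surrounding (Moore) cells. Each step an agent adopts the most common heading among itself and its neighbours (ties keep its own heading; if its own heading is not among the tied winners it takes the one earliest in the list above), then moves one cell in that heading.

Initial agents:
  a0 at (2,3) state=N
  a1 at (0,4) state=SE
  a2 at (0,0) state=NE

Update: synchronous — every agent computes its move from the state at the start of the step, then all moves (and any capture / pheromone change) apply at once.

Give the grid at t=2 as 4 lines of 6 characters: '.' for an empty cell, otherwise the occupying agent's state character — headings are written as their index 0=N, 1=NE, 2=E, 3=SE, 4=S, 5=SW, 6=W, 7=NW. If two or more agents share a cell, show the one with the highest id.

t=1: a0@(1,3):N a1@(1,5):SE a2@(3,1):NE
t=2: a0@(0,3):N a1@(2,0):SE a2@(2,2):NE

...0..
......
3.1...
......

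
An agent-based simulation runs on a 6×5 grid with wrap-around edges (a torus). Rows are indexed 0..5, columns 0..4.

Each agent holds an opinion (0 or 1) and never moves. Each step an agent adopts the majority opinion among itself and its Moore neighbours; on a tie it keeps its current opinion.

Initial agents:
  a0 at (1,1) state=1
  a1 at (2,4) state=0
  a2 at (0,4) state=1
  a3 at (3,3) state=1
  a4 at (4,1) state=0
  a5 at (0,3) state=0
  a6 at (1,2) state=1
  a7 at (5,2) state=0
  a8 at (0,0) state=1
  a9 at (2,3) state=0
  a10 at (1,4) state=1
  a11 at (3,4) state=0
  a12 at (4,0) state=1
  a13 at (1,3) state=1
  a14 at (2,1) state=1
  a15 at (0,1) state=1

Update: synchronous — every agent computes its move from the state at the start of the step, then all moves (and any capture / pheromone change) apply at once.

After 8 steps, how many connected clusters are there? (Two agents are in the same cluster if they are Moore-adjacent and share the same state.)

2

t=1: a0@(1,1):1 a1@(2,4):0 a2@(0,4):1 a3@(3,3):0 a4@(4,1):0 a5@(0,3):1 a6@(1,2):1 a7@(5,2):0 a8@(0,0):1 a9@(2,3):1 a10@(1,4):1 a11@(3,4):0 a12@(4,0):0 a13@(1,3):1 a14@(2,1):1 a15@(0,1):1
t=2: (unchanged — steady state)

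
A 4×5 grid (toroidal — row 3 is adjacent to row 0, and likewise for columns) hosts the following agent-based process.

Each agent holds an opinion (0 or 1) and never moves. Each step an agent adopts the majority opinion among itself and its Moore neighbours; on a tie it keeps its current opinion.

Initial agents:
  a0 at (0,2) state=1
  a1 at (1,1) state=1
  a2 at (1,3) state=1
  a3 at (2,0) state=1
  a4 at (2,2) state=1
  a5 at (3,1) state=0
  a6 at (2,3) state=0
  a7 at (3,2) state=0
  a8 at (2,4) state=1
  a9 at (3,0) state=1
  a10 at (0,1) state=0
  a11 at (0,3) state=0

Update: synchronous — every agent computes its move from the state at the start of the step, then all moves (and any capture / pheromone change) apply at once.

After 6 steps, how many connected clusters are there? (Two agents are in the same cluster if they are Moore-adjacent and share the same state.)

t=1: a0@(0,2):0 a1@(1,1):1 a2@(1,3):1 a3@(2,0):1 a4@(2,2):1 a5@(3,1):1 a6@(2,3):1 a7@(3,2):0 a8@(2,4):1 a9@(3,0):1 a10@(0,1):0 a11@(0,3):0
t=2: (unchanged — steady state)

2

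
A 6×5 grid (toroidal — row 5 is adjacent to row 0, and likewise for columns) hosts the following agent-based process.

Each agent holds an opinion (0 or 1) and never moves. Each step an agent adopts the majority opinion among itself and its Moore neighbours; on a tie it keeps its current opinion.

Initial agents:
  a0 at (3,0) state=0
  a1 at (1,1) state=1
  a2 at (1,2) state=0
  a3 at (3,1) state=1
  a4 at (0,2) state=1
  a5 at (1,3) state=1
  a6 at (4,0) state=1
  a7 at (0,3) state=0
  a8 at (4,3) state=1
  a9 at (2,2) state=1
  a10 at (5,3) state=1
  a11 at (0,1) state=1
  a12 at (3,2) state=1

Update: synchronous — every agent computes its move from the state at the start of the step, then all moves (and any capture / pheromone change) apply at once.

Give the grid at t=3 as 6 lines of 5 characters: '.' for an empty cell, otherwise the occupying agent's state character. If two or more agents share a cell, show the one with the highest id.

.111.
.111.
..1..
111..
1..1.
...1.

t=1: a0@(3,0):1 a1@(1,1):1 a2@(1,2):1 a3@(3,1):1 a4@(0,2):1 a5@(1,3):1 a6@(4,0):1 a7@(0,3):1 a8@(4,3):1 a9@(2,2):1 a10@(5,3):1 a11@(0,1):1 a12@(3,2):1
t=2: (unchanged — steady state)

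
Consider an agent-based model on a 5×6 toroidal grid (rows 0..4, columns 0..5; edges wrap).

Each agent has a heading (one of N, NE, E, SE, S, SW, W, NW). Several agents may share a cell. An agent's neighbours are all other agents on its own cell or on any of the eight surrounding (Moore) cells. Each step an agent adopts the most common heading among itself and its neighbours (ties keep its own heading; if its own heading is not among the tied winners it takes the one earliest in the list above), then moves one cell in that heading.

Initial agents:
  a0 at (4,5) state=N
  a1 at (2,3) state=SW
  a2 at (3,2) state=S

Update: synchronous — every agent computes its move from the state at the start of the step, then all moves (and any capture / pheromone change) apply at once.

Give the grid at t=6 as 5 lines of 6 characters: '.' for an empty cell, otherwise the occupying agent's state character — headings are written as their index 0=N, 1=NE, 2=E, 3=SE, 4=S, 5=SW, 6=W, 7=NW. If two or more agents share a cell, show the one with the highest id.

......
......
......
...5.0
..4...

t=1: a0@(3,5):N a1@(3,2):SW a2@(4,2):S
t=2: a0@(2,5):N a1@(4,1):SW a2@(0,2):S
t=3: a0@(1,5):N a1@(0,0):SW a2@(1,2):S
t=4: a0@(0,5):N a1@(1,5):SW a2@(2,2):S
t=5: a0@(4,5):N a1@(2,4):SW a2@(3,2):S
t=6: a0@(3,5):N a1@(3,3):SW a2@(4,2):S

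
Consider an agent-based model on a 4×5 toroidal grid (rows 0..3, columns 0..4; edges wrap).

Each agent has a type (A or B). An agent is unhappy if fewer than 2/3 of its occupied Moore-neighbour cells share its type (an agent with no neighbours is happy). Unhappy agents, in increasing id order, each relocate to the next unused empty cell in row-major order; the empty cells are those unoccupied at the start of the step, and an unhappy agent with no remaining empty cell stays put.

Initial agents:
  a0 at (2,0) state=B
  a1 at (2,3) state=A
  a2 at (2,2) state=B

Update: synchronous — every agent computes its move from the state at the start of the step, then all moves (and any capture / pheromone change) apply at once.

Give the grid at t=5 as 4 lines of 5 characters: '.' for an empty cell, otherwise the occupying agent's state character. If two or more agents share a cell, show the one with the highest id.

t=1: a0@(2,0):B a1@(0,0):A a2@(0,1):B
t=2: a0@(2,0):B a1@(0,2):A a2@(0,3):B
t=3: a0@(2,0):B a1@(0,0):A a2@(0,1):B
t=4: a0@(2,0):B a1@(0,2):A a2@(0,3):B
t=5: a0@(2,0):B a1@(0,0):A a2@(0,1):B

AB...
.....
B....
.....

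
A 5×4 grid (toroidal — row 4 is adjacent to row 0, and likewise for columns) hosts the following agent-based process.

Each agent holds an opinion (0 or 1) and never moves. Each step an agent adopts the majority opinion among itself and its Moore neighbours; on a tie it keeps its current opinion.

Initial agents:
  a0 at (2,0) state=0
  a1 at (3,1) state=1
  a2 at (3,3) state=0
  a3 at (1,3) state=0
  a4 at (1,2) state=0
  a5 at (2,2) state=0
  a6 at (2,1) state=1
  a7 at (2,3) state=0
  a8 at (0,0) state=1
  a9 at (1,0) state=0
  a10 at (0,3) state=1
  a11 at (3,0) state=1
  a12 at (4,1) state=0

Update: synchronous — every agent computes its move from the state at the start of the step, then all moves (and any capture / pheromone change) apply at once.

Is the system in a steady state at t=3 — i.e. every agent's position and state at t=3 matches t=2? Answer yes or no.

no

t=1: a0@(2,0):0 a1@(3,1):1 a2@(3,3):0 a3@(1,3):0 a4@(1,2):0 a5@(2,2):0 a6@(2,1):0 a7@(2,3):0 a8@(0,0):0 a9@(1,0):0 a10@(0,3):0 a11@(3,0):0 a12@(4,1):1
t=2: a0@(2,0):0 a1@(3,1):0 a2@(3,3):0 a3@(1,3):0 a4@(1,2):0 a5@(2,2):0 a6@(2,1):0 a7@(2,3):0 a8@(0,0):0 a9@(1,0):0 a10@(0,3):0 a11@(3,0):0 a12@(4,1):1
t=3: a0@(2,0):0 a1@(3,1):0 a2@(3,3):0 a3@(1,3):0 a4@(1,2):0 a5@(2,2):0 a6@(2,1):0 a7@(2,3):0 a8@(0,0):0 a9@(1,0):0 a10@(0,3):0 a11@(3,0):0 a12@(4,1):0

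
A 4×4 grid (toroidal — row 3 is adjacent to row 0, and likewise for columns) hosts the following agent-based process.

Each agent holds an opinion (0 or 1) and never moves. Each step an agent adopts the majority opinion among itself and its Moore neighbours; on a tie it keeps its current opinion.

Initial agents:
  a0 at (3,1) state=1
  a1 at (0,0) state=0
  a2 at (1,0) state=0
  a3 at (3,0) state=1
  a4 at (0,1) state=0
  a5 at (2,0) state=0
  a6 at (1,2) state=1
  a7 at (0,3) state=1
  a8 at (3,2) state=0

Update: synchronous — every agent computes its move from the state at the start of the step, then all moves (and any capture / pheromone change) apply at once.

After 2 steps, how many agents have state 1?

2

t=1: a0@(3,1):0 a1@(0,0):0 a2@(1,0):0 a3@(3,0):1 a4@(0,1):0 a5@(2,0):0 a6@(1,2):1 a7@(0,3):1 a8@(3,2):0
t=2: a0@(3,1):0 a1@(0,0):0 a2@(1,0):0 a3@(3,0):0 a4@(0,1):0 a5@(2,0):0 a6@(1,2):1 a7@(0,3):1 a8@(3,2):0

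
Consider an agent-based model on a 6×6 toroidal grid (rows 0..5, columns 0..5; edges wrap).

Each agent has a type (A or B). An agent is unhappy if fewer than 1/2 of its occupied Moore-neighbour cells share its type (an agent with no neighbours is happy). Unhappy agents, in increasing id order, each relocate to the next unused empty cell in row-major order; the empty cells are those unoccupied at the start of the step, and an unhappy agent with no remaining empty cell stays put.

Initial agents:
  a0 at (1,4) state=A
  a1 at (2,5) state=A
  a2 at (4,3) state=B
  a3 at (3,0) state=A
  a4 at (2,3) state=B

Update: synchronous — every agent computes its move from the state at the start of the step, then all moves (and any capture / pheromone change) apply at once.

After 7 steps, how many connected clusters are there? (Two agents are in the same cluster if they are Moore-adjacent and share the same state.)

3

t=1: a0@(1,4):A a1@(2,5):A a2@(4,3):B a3@(3,0):A a4@(0,0):B
t=2: (unchanged — steady state)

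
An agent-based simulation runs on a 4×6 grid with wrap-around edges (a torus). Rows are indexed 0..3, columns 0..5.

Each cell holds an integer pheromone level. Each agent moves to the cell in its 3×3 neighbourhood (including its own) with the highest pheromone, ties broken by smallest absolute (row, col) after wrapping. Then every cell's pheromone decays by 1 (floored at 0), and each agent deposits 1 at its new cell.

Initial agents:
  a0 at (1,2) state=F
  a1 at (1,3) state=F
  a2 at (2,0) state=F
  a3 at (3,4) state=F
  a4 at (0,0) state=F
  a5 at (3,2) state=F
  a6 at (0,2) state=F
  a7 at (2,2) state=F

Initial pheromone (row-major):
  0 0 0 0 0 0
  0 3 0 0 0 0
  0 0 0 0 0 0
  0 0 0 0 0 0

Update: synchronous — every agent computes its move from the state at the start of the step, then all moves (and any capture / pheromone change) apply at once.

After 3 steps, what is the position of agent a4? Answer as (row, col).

t=1: a0@(1,1) a1@(0,2) a2@(1,1) a3@(0,3) a4@(1,1) a5@(0,1) a6@(1,1) a7@(1,1) | pheromone: 0 1 1 1 0 0 / 0 7 0 0 0 0 / 0 0 0 0 0 0 / 0 0 0 0 0 0
t=2: a0@(1,1) a1@(1,1) a2@(1,1) a3@(0,2) a4@(1,1) a5@(1,1) a6@(1,1) a7@(1,1) | pheromone: 0 0 1 0 0 0 / 0 13 0 0 0 0 / 0 0 0 0 0 0 / 0 0 0 0 0 0
t=3: a0@(1,1) a1@(1,1) a2@(1,1) a3@(1,1) a4@(1,1) a5@(1,1) a6@(1,1) a7@(1,1) | pheromone: 0 0 0 0 0 0 / 0 20 0 0 0 0 / 0 0 0 0 0 0 / 0 0 0 0 0 0

(1, 1)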